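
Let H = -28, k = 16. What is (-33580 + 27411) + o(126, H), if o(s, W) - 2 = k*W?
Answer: -6615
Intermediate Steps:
o(s, W) = 2 + 16*W
(-33580 + 27411) + o(126, H) = (-33580 + 27411) + (2 + 16*(-28)) = -6169 + (2 - 448) = -6169 - 446 = -6615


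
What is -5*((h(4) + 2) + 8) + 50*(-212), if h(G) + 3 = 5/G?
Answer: -42565/4 ≈ -10641.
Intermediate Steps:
h(G) = -3 + 5/G
-5*((h(4) + 2) + 8) + 50*(-212) = -5*(((-3 + 5/4) + 2) + 8) + 50*(-212) = -5*(((-3 + 5*(¼)) + 2) + 8) - 10600 = -5*(((-3 + 5/4) + 2) + 8) - 10600 = -5*((-7/4 + 2) + 8) - 10600 = -5*(¼ + 8) - 10600 = -5*33/4 - 10600 = -165/4 - 10600 = -42565/4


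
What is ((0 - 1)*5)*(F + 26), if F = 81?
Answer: -535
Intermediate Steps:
((0 - 1)*5)*(F + 26) = ((0 - 1)*5)*(81 + 26) = -1*5*107 = -5*107 = -535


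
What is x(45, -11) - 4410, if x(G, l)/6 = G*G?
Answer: 7740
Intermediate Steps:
x(G, l) = 6*G² (x(G, l) = 6*(G*G) = 6*G²)
x(45, -11) - 4410 = 6*45² - 4410 = 6*2025 - 4410 = 12150 - 4410 = 7740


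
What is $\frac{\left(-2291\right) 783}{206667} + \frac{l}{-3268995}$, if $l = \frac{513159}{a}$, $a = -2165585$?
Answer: $- \frac{470340714308835886}{54187218916951075} \approx -8.6799$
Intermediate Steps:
$l = - \frac{513159}{2165585}$ ($l = \frac{513159}{-2165585} = 513159 \left(- \frac{1}{2165585}\right) = - \frac{513159}{2165585} \approx -0.23696$)
$\frac{\left(-2291\right) 783}{206667} + \frac{l}{-3268995} = \frac{\left(-2291\right) 783}{206667} - \frac{513159}{2165585 \left(-3268995\right)} = \left(-1793853\right) \frac{1}{206667} - - \frac{171053}{2359762179025} = - \frac{199317}{22963} + \frac{171053}{2359762179025} = - \frac{470340714308835886}{54187218916951075}$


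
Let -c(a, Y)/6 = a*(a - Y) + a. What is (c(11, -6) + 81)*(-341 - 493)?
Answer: 923238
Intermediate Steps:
c(a, Y) = -6*a - 6*a*(a - Y) (c(a, Y) = -6*(a*(a - Y) + a) = -6*(a + a*(a - Y)) = -6*a - 6*a*(a - Y))
(c(11, -6) + 81)*(-341 - 493) = (6*11*(-1 - 6 - 1*11) + 81)*(-341 - 493) = (6*11*(-1 - 6 - 11) + 81)*(-834) = (6*11*(-18) + 81)*(-834) = (-1188 + 81)*(-834) = -1107*(-834) = 923238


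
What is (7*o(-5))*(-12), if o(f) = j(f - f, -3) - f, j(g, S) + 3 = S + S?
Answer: 336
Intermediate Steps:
j(g, S) = -3 + 2*S (j(g, S) = -3 + (S + S) = -3 + 2*S)
o(f) = -9 - f (o(f) = (-3 + 2*(-3)) - f = (-3 - 6) - f = -9 - f)
(7*o(-5))*(-12) = (7*(-9 - 1*(-5)))*(-12) = (7*(-9 + 5))*(-12) = (7*(-4))*(-12) = -28*(-12) = 336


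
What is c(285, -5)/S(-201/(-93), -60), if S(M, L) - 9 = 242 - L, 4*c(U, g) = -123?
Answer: -123/1244 ≈ -0.098875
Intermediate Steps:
c(U, g) = -123/4 (c(U, g) = (1/4)*(-123) = -123/4)
S(M, L) = 251 - L (S(M, L) = 9 + (242 - L) = 251 - L)
c(285, -5)/S(-201/(-93), -60) = -123/(4*(251 - 1*(-60))) = -123/(4*(251 + 60)) = -123/4/311 = -123/4*1/311 = -123/1244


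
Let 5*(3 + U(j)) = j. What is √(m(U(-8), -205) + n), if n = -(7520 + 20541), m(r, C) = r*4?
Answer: I*√701985/5 ≈ 167.57*I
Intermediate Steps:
U(j) = -3 + j/5
m(r, C) = 4*r
n = -28061 (n = -1*28061 = -28061)
√(m(U(-8), -205) + n) = √(4*(-3 + (⅕)*(-8)) - 28061) = √(4*(-3 - 8/5) - 28061) = √(4*(-23/5) - 28061) = √(-92/5 - 28061) = √(-140397/5) = I*√701985/5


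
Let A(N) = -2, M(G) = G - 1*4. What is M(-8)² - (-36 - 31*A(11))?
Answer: 118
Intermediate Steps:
M(G) = -4 + G (M(G) = G - 4 = -4 + G)
M(-8)² - (-36 - 31*A(11)) = (-4 - 8)² - (-36 - 31*(-2)) = (-12)² - (-36 + 62) = 144 - 1*26 = 144 - 26 = 118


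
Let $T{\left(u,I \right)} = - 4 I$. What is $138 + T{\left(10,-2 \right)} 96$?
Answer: $906$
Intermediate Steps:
$138 + T{\left(10,-2 \right)} 96 = 138 + \left(-4\right) \left(-2\right) 96 = 138 + 8 \cdot 96 = 138 + 768 = 906$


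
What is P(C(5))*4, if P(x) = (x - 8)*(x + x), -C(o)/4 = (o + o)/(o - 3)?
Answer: 4480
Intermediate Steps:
C(o) = -8*o/(-3 + o) (C(o) = -4*(o + o)/(o - 3) = -4*2*o/(-3 + o) = -8*o/(-3 + o))
P(x) = 2*x*(-8 + x) (P(x) = (-8 + x)*(2*x) = 2*x*(-8 + x))
P(C(5))*4 = (2*(-8*5/(-3 + 5))*(-8 - 8*5/(-3 + 5)))*4 = (2*(-8*5/2)*(-8 - 8*5/2))*4 = (2*(-8*5*½)*(-8 - 8*5*½))*4 = (2*(-20)*(-8 - 20))*4 = (2*(-20)*(-28))*4 = 1120*4 = 4480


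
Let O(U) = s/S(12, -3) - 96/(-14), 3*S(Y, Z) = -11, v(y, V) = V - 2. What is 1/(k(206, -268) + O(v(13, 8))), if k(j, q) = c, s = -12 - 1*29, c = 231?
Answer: 77/19176 ≈ 0.0040154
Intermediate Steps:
v(y, V) = -2 + V
S(Y, Z) = -11/3 (S(Y, Z) = (⅓)*(-11) = -11/3)
s = -41 (s = -12 - 29 = -41)
k(j, q) = 231
O(U) = 1389/77 (O(U) = -41/(-11/3) - 96/(-14) = -41*(-3/11) - 96*(-1/14) = 123/11 + 48/7 = 1389/77)
1/(k(206, -268) + O(v(13, 8))) = 1/(231 + 1389/77) = 1/(19176/77) = 77/19176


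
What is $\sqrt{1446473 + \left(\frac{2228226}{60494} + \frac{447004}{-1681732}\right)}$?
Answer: $\frac{\sqrt{4774011234313354503552745}}{1816690993} \approx 1202.7$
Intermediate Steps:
$\sqrt{1446473 + \left(\frac{2228226}{60494} + \frac{447004}{-1681732}\right)} = \sqrt{1446473 + \left(2228226 \cdot \frac{1}{60494} + 447004 \left(- \frac{1}{1681732}\right)\right)} = \sqrt{1446473 + \left(\frac{159159}{4321} - \frac{111751}{420433}\right)} = \sqrt{1446473 + \frac{66432819776}{1816690993}} = \sqrt{\frac{2627860903537465}{1816690993}} = \frac{\sqrt{4774011234313354503552745}}{1816690993}$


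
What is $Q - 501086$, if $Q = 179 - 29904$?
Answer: $-530811$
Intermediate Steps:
$Q = -29725$ ($Q = 179 - 29904 = -29725$)
$Q - 501086 = -29725 - 501086 = -530811$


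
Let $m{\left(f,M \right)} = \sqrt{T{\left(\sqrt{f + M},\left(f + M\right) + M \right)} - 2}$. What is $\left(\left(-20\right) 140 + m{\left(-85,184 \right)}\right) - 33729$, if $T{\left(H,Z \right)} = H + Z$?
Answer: $-36529 + \sqrt{281 + 3 \sqrt{11}} \approx -36512.0$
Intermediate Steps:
$m{\left(f,M \right)} = \sqrt{-2 + f + \sqrt{M + f} + 2 M}$ ($m{\left(f,M \right)} = \sqrt{\left(\sqrt{f + M} + \left(\left(f + M\right) + M\right)\right) - 2} = \sqrt{\left(\sqrt{M + f} + \left(\left(M + f\right) + M\right)\right) - 2} = \sqrt{\left(\sqrt{M + f} + \left(f + 2 M\right)\right) - 2} = \sqrt{\left(f + \sqrt{M + f} + 2 M\right) - 2} = \sqrt{-2 + f + \sqrt{M + f} + 2 M}$)
$\left(\left(-20\right) 140 + m{\left(-85,184 \right)}\right) - 33729 = \left(\left(-20\right) 140 + \sqrt{-2 - 85 + \sqrt{184 - 85} + 2 \cdot 184}\right) - 33729 = \left(-2800 + \sqrt{-2 - 85 + \sqrt{99} + 368}\right) - 33729 = \left(-2800 + \sqrt{-2 - 85 + 3 \sqrt{11} + 368}\right) - 33729 = \left(-2800 + \sqrt{281 + 3 \sqrt{11}}\right) - 33729 = -36529 + \sqrt{281 + 3 \sqrt{11}}$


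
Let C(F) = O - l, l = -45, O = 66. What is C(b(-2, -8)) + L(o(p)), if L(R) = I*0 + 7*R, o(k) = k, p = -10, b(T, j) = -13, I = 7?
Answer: 41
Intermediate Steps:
L(R) = 7*R (L(R) = 7*0 + 7*R = 0 + 7*R = 7*R)
C(F) = 111 (C(F) = 66 - 1*(-45) = 66 + 45 = 111)
C(b(-2, -8)) + L(o(p)) = 111 + 7*(-10) = 111 - 70 = 41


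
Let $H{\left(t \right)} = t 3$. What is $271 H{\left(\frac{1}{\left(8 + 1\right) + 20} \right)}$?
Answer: $\frac{813}{29} \approx 28.034$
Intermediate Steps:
$H{\left(t \right)} = 3 t$
$271 H{\left(\frac{1}{\left(8 + 1\right) + 20} \right)} = 271 \frac{3}{\left(8 + 1\right) + 20} = 271 \frac{3}{9 + 20} = 271 \cdot \frac{3}{29} = \frac{813}{29}$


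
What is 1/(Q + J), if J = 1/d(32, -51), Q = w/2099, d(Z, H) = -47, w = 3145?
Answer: 98653/145716 ≈ 0.67702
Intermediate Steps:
Q = 3145/2099 ≈ 1.4983
J = -1/47 (J = 1/(-47) = -1/47 ≈ -0.021277)
1/(Q + J) = 1/(3145/2099 - 1/47) = 1/(145716/98653) = 98653/145716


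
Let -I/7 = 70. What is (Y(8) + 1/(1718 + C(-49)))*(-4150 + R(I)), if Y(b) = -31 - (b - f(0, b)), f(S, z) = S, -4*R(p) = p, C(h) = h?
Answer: 262149975/1669 ≈ 1.5707e+5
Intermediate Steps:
I = -490 (I = -7*70 = -490)
R(p) = -p/4
Y(b) = -31 - b (Y(b) = -31 - (b - 1*0) = -31 - (b + 0) = -31 - b)
(Y(8) + 1/(1718 + C(-49)))*(-4150 + R(I)) = ((-31 - 1*8) + 1/(1718 - 49))*(-4150 - ¼*(-490)) = ((-31 - 8) + 1/1669)*(-4150 + 245/2) = (-39 + 1/1669)*(-8055/2) = -65090/1669*(-8055/2) = 262149975/1669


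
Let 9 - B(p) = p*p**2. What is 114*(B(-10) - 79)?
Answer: 106020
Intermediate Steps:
B(p) = 9 - p**3 (B(p) = 9 - p*p**2 = 9 - p**3)
114*(B(-10) - 79) = 114*((9 - 1*(-10)**3) - 79) = 114*((9 - 1*(-1000)) - 79) = 114*((9 + 1000) - 79) = 114*(1009 - 79) = 114*930 = 106020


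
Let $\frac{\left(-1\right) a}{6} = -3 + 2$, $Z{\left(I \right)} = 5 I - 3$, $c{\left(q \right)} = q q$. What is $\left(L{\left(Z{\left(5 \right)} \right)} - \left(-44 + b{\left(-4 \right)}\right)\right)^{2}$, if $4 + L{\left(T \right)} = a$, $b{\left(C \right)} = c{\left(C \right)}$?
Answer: $900$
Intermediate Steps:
$c{\left(q \right)} = q^{2}$
$Z{\left(I \right)} = -3 + 5 I$
$b{\left(C \right)} = C^{2}$
$a = 6$ ($a = - 6 \left(-3 + 2\right) = \left(-6\right) \left(-1\right) = 6$)
$L{\left(T \right)} = 2$ ($L{\left(T \right)} = -4 + 6 = 2$)
$\left(L{\left(Z{\left(5 \right)} \right)} - \left(-44 + b{\left(-4 \right)}\right)\right)^{2} = \left(2 + \left(44 - \left(-4\right)^{2}\right)\right)^{2} = \left(2 + \left(44 - 16\right)\right)^{2} = \left(2 + 28\right)^{2} = 30^{2} = 900$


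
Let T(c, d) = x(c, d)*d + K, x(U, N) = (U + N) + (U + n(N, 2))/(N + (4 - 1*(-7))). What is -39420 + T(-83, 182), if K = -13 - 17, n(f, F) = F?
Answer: -4151118/193 ≈ -21508.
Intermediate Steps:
x(U, N) = N + U + (2 + U)/(11 + N) (x(U, N) = (U + N) + (U + 2)/(N + (4 - 1*(-7))) = (N + U) + (2 + U)/(N + (4 + 7)) = (N + U) + (2 + U)/(N + 11) = (N + U) + (2 + U)/(11 + N) = N + U + (2 + U)/(11 + N))
K = -30
T(c, d) = -30 + d*(2 + d**2 + 11*d + 12*c + c*d)/(11 + d) (T(c, d) = ((2 + d**2 + 11*d + 12*c + d*c)/(11 + d))*d - 30 = ((2 + d**2 + 11*d + 12*c + c*d)/(11 + d))*d - 30 = d*(2 + d**2 + 11*d + 12*c + c*d)/(11 + d) - 30 = -30 + d*(2 + d**2 + 11*d + 12*c + c*d)/(11 + d))
-39420 + T(-83, 182) = -39420 + (-330 - 30*182 + 182*(2 + 182**2 + 11*182 + 12*(-83) - 83*182))/(11 + 182) = -39420 + (-330 - 5460 + 182*(2 + 33124 + 2002 - 996 - 15106))/193 = -39420 + (-330 - 5460 + 182*19026)/193 = -39420 + (-330 - 5460 + 3462732)/193 = -39420 + (1/193)*3456942 = -39420 + 3456942/193 = -4151118/193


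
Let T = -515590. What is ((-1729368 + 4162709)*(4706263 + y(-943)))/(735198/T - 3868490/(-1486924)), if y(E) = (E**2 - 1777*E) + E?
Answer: 3390684464226045924869200/225342802037 ≈ 1.5047e+13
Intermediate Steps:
y(E) = E**2 - 1776*E
((-1729368 + 4162709)*(4706263 + y(-943)))/(735198/T - 3868490/(-1486924)) = ((-1729368 + 4162709)*(4706263 - 943*(-1776 - 943)))/(735198/(-515590) - 3868490/(-1486924)) = (2433341*(4706263 - 943*(-2719)))/(735198*(-1/515590) - 3868490*(-1/1486924)) = (2433341*(4706263 + 2564017))/(-367599/257795 + 1934245/743462) = (2433341*7270280)/(225342802037/191660786290) = 17691070405480*(191660786290/225342802037) = 3390684464226045924869200/225342802037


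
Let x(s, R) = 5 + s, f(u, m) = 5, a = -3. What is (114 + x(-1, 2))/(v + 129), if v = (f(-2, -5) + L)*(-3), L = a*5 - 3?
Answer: 59/84 ≈ 0.70238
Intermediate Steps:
L = -18 (L = -3*5 - 3 = -15 - 3 = -18)
v = 39 (v = (5 - 18)*(-3) = -13*(-3) = 39)
(114 + x(-1, 2))/(v + 129) = (114 + (5 - 1))/(39 + 129) = (114 + 4)/168 = 118*(1/168) = 59/84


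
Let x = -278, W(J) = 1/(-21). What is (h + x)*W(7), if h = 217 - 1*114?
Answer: 25/3 ≈ 8.3333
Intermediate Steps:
W(J) = -1/21
h = 103 (h = 217 - 114 = 103)
(h + x)*W(7) = (103 - 278)*(-1/21) = -175*(-1/21) = 25/3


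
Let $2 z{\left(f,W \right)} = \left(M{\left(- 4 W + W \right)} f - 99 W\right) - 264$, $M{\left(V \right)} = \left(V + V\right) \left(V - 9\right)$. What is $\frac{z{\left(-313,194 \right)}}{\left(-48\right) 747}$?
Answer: $\frac{432409}{144} \approx 3002.8$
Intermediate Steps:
$M{\left(V \right)} = 2 V \left(-9 + V\right)$
$z{\left(f,W \right)} = -132 - \frac{99 W}{2} - 3 W f \left(-9 - 3 W\right)$ ($z{\left(f,W \right)} = \frac{\left(2 \left(- 4 W + W\right) \left(-9 + \left(- 4 W + W\right)\right) f - 99 W\right) - 264}{2} = \frac{\left(2 \left(- 3 W\right) \left(-9 - 3 W\right) f - 99 W\right) - 264}{2} = \frac{\left(- 6 W \left(-9 - 3 W\right) f - 99 W\right) - 264}{2} = \frac{\left(- 6 W f \left(-9 - 3 W\right) - 99 W\right) - 264}{2} = \frac{\left(- 99 W - 6 W f \left(-9 - 3 W\right)\right) - 264}{2} = \frac{-264 - 99 W - 6 W f \left(-9 - 3 W\right)}{2} = -132 - \frac{99 W}{2} - 3 W f \left(-9 - 3 W\right)$)
$\frac{z{\left(-313,194 \right)}}{\left(-48\right) 747} = \frac{-132 - 9603 + 9 \cdot 194 \left(-313\right) \left(3 + 194\right)}{\left(-48\right) 747} = \frac{-132 - 9603 + 9 \cdot 194 \left(-313\right) 197}{-35856} = \left(-132 - 9603 - 107660106\right) \left(- \frac{1}{35856}\right) = \left(-107669841\right) \left(- \frac{1}{35856}\right) = \frac{432409}{144}$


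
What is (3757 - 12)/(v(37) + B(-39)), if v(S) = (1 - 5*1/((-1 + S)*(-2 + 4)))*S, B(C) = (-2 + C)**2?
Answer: 269640/123511 ≈ 2.1831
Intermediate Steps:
v(S) = S*(1 - 5/(-2 + 2*S)) (v(S) = (1 - 5*1/(2*(-1 + S)))*S = (1 - 5/(-2 + 2*S))*S = S*(1 - 5/(-2 + 2*S)))
(3757 - 12)/(v(37) + B(-39)) = (3757 - 12)/((1/2)*37*(-7 + 2*37)/(-1 + 37) + (-2 - 39)**2) = 3745/((1/2)*37*(-7 + 74)/36 + (-41)**2) = 3745/((1/2)*37*(1/36)*67 + 1681) = 3745/(2479/72 + 1681) = 3745/(123511/72) = 3745*(72/123511) = 269640/123511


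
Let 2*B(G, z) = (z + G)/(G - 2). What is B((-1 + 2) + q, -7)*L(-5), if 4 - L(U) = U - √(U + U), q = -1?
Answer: 63/4 + 7*I*√10/4 ≈ 15.75 + 5.534*I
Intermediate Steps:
B(G, z) = (G + z)/(2*(-2 + G)) (B(G, z) = ((z + G)/(G - 2))/2 = ((G + z)/(-2 + G))/2 = (G + z)/(2*(-2 + G)))
L(U) = 4 - U + √2*√U (L(U) = 4 - (U - √(U + U)) = 4 - (U - √(2*U)) = 4 - (U - √2*√U) = 4 + (-U + √2*√U) = 4 - U + √2*√U)
B((-1 + 2) + q, -7)*L(-5) = ((((-1 + 2) - 1) - 7)/(2*(-2 + ((-1 + 2) - 1))))*(4 - 1*(-5) + √2*√(-5)) = (((1 - 1) - 7)/(2*(-2 + (1 - 1))))*(4 + 5 + √2*(I*√5)) = ((0 - 7)/(2*(-2 + 0)))*(4 + 5 + I*√10) = ((½)*(-7)/(-2))*(9 + I*√10) = ((½)*(-½)*(-7))*(9 + I*√10) = 7*(9 + I*√10)/4 = 63/4 + 7*I*√10/4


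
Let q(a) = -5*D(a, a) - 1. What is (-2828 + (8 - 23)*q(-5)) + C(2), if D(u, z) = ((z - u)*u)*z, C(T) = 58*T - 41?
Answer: -2738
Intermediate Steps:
C(T) = -41 + 58*T
D(u, z) = u*z*(z - u) (D(u, z) = (u*(z - u))*z = u*z*(z - u))
q(a) = -1 (q(a) = -5*a*a*(a - a) - 1 = -5*a*a*0 - 1 = -5*0 - 1 = 0 - 1 = -1)
(-2828 + (8 - 23)*q(-5)) + C(2) = (-2828 + (8 - 23)*(-1)) + (-41 + 58*2) = (-2828 - 15*(-1)) + (-41 + 116) = (-2828 + 15) + 75 = -2813 + 75 = -2738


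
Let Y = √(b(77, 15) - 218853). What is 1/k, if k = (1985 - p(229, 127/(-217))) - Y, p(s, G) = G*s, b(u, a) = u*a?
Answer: 16630446/36948828451 + 47089*I*√217698/221692970706 ≈ 0.00045009 + 9.9105e-5*I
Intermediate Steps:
b(u, a) = a*u
Y = I*√217698 (Y = √(15*77 - 218853) = √(1155 - 218853) = √(-217698) = I*√217698 ≈ 466.58*I)
k = 459828/217 - I*√217698 (k = (1985 - 127/(-217)*229) - I*√217698 = (1985 - 127*(-1/217)*229) - I*√217698 = (1985 - (-127)*229/217) - I*√217698 = (1985 - 1*(-29083/217)) - I*√217698 = (1985 + 29083/217) - I*√217698 = 459828/217 - I*√217698 ≈ 2119.0 - 466.58*I)
1/k = 1/(459828/217 - I*√217698)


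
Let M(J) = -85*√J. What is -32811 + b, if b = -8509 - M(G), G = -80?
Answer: -41320 + 340*I*√5 ≈ -41320.0 + 760.26*I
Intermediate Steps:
b = -8509 + 340*I*√5 (b = -8509 - (-85)*√(-80) = -8509 - (-85)*4*I*√5 = -8509 - (-340)*I*√5 = -8509 + 340*I*√5 ≈ -8509.0 + 760.26*I)
-32811 + b = -32811 + (-8509 + 340*I*√5) = -41320 + 340*I*√5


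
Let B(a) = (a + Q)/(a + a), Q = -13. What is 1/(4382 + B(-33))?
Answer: 33/144629 ≈ 0.00022817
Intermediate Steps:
B(a) = (-13 + a)/(2*a) (B(a) = (a - 13)/(a + a) = (-13 + a)/((2*a)) = (-13 + a)*(1/(2*a)) = (-13 + a)/(2*a))
1/(4382 + B(-33)) = 1/(4382 + (½)*(-13 - 33)/(-33)) = 1/(4382 + (½)*(-1/33)*(-46)) = 1/(4382 + 23/33) = 1/(144629/33) = 33/144629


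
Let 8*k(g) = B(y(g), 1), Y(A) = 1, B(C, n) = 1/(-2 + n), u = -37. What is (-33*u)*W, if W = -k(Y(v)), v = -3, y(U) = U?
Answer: 1221/8 ≈ 152.63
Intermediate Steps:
k(g) = -⅛ (k(g) = 1/(8*(-2 + 1)) = (⅛)/(-1) = (⅛)*(-1) = -⅛)
W = ⅛ (W = -1*(-⅛) = ⅛ ≈ 0.12500)
(-33*u)*W = -33*(-37)*(⅛) = 1221*(⅛) = 1221/8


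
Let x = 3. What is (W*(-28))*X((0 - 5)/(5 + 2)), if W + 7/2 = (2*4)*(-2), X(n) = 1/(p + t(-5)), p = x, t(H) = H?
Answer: -273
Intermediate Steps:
p = 3
X(n) = -1/2 (X(n) = 1/(3 - 5) = 1/(-2) = -1/2)
W = -39/2 (W = -7/2 + (2*4)*(-2) = -7/2 + 8*(-2) = -7/2 - 16 = -39/2 ≈ -19.500)
(W*(-28))*X((0 - 5)/(5 + 2)) = -39/2*(-28)*(-1/2) = 546*(-1/2) = -273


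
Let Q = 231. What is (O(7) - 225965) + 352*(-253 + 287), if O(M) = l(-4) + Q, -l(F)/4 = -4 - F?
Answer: -213766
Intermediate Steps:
l(F) = 16 + 4*F (l(F) = -4*(-4 - F) = 16 + 4*F)
O(M) = 231 (O(M) = (16 + 4*(-4)) + 231 = (16 - 16) + 231 = 0 + 231 = 231)
(O(7) - 225965) + 352*(-253 + 287) = (231 - 225965) + 352*(-253 + 287) = -225734 + 352*34 = -225734 + 11968 = -213766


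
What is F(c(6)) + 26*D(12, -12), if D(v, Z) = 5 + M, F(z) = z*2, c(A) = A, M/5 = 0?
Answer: 142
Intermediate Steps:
M = 0 (M = 5*0 = 0)
F(z) = 2*z
D(v, Z) = 5 (D(v, Z) = 5 + 0 = 5)
F(c(6)) + 26*D(12, -12) = 2*6 + 26*5 = 12 + 130 = 142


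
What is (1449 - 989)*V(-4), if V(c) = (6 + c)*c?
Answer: -3680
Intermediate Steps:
V(c) = c*(6 + c)
(1449 - 989)*V(-4) = (1449 - 989)*(-4*(6 - 4)) = 460*(-4*2) = 460*(-8) = -3680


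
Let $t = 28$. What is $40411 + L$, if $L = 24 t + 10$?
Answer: $41093$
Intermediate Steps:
$L = 682$ ($L = 24 \cdot 28 + 10 = 672 + 10 = 682$)
$40411 + L = 40411 + 682 = 41093$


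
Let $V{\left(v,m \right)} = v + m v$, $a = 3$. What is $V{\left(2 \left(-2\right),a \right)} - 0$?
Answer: $-16$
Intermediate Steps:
$V{\left(2 \left(-2\right),a \right)} - 0 = 2 \left(-2\right) \left(1 + 3\right) - 0 = \left(-4\right) 4 + 0 = -16 + 0 = -16$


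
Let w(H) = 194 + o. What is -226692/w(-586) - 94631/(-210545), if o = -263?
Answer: 15911798893/4842535 ≈ 3285.8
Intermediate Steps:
w(H) = -69 (w(H) = 194 - 263 = -69)
-226692/w(-586) - 94631/(-210545) = -226692/(-69) - 94631/(-210545) = -226692*(-1/69) - 94631*(-1/210545) = 75564/23 + 94631/210545 = 15911798893/4842535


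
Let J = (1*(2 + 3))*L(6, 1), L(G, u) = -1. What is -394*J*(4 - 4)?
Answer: 0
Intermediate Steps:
J = -5 (J = (1*(2 + 3))*(-1) = (1*5)*(-1) = 5*(-1) = -5)
-394*J*(4 - 4) = -(-1970)*(4 - 4) = -(-1970)*0 = -394*0 = 0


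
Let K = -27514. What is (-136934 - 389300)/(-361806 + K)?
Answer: 263117/194660 ≈ 1.3517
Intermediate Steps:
(-136934 - 389300)/(-361806 + K) = (-136934 - 389300)/(-361806 - 27514) = -526234/(-389320) = -526234*(-1/389320) = 263117/194660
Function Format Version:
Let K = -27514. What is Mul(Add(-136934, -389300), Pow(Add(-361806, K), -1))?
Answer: Rational(263117, 194660) ≈ 1.3517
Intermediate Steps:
Mul(Add(-136934, -389300), Pow(Add(-361806, K), -1)) = Mul(Add(-136934, -389300), Pow(Add(-361806, -27514), -1)) = Mul(-526234, Pow(-389320, -1)) = Mul(-526234, Rational(-1, 389320)) = Rational(263117, 194660)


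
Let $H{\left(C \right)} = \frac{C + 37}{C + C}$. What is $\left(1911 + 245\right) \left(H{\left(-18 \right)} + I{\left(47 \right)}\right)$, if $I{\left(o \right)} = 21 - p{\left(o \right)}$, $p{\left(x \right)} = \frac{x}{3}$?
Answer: $\frac{93247}{9} \approx 10361.0$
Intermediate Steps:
$p{\left(x \right)} = \frac{x}{3}$ ($p{\left(x \right)} = x \frac{1}{3} = \frac{x}{3}$)
$I{\left(o \right)} = 21 - \frac{o}{3}$
$H{\left(C \right)} = \frac{37 + C}{2 C}$
$\left(1911 + 245\right) \left(H{\left(-18 \right)} + I{\left(47 \right)}\right) = \left(1911 + 245\right) \left(\frac{37 - 18}{2 \left(-18\right)} + \left(21 - \frac{47}{3}\right)\right) = 2156 \left(\frac{1}{2} \left(- \frac{1}{18}\right) 19 + \left(21 - \frac{47}{3}\right)\right) = 2156 \left(- \frac{19}{36} + \frac{16}{3}\right) = 2156 \cdot \frac{173}{36} = \frac{93247}{9}$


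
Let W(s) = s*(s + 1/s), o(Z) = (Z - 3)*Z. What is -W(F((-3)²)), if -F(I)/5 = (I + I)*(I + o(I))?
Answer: -32148901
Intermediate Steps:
o(Z) = Z*(-3 + Z) (o(Z) = (-3 + Z)*Z = Z*(-3 + Z))
F(I) = -10*I*(I + I*(-3 + I)) (F(I) = -5*(I + I)*(I + I*(-3 + I)) = -5*2*I*(I + I*(-3 + I)) = -10*I*(I + I*(-3 + I)))
-W(F((-3)²)) = -(1 + (10*((-3)²)²*(2 - 1*(-3)²))²) = -(1 + (10*9²*(2 - 1*9))²) = -(1 + (10*81*(2 - 9))²) = -(1 + (10*81*(-7))²) = -(1 + (-5670)²) = -(1 + 32148900) = -1*32148901 = -32148901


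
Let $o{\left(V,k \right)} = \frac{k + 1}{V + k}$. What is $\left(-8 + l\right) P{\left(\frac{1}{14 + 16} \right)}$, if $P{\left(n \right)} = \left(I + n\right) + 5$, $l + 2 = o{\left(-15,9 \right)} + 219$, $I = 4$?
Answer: $\frac{84281}{45} \approx 1872.9$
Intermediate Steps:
$o{\left(V,k \right)} = \frac{1 + k}{V + k}$
$l = \frac{646}{3}$ ($l = -2 + \left(\frac{1 + 9}{-15 + 9} + 219\right) = -2 + \left(\frac{1}{-6} \cdot 10 + 219\right) = -2 + \left(\left(- \frac{1}{6}\right) 10 + 219\right) = -2 + \left(- \frac{5}{3} + 219\right) = -2 + \frac{652}{3} = \frac{646}{3} \approx 215.33$)
$P{\left(n \right)} = 9 + n$ ($P{\left(n \right)} = \left(4 + n\right) + 5 = 9 + n$)
$\left(-8 + l\right) P{\left(\frac{1}{14 + 16} \right)} = \left(-8 + \frac{646}{3}\right) \left(9 + \frac{1}{14 + 16}\right) = \frac{622 \left(9 + \frac{1}{30}\right)}{3} = \frac{622}{3} \cdot \frac{271}{30} = \frac{84281}{45}$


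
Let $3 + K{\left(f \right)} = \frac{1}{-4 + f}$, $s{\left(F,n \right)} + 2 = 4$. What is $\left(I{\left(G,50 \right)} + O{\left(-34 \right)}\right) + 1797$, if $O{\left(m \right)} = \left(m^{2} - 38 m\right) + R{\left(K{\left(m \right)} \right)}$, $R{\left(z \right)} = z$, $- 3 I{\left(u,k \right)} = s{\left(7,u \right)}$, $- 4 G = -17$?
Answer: $\frac{483509}{114} \approx 4241.3$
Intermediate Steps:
$G = \frac{17}{4}$ ($G = \left(- \frac{1}{4}\right) \left(-17\right) = \frac{17}{4} \approx 4.25$)
$s{\left(F,n \right)} = 2$ ($s{\left(F,n \right)} = -2 + 4 = 2$)
$I{\left(u,k \right)} = - \frac{2}{3}$ ($I{\left(u,k \right)} = \left(- \frac{1}{3}\right) 2 = - \frac{2}{3}$)
$K{\left(f \right)} = -3 + \frac{1}{-4 + f}$
$O{\left(m \right)} = m^{2} - 38 m + \frac{13 - 3 m}{-4 + m}$ ($O{\left(m \right)} = \left(m^{2} - 38 m\right) + \frac{13 - 3 m}{-4 + m} = m^{2} - 38 m + \frac{13 - 3 m}{-4 + m}$)
$\left(I{\left(G,50 \right)} + O{\left(-34 \right)}\right) + 1797 = \left(- \frac{2}{3} + \frac{13 - -102 - 34 \left(-38 - 34\right) \left(-4 - 34\right)}{-4 - 34}\right) + 1797 = \left(- \frac{2}{3} + \frac{13 + 102 - \left(-2448\right) \left(-38\right)}{-38}\right) + 1797 = \left(- \frac{2}{3} - \frac{13 + 102 - 93024}{38}\right) + 1797 = \left(- \frac{2}{3} - - \frac{92909}{38}\right) + 1797 = \left(- \frac{2}{3} + \frac{92909}{38}\right) + 1797 = \frac{278651}{114} + 1797 = \frac{483509}{114}$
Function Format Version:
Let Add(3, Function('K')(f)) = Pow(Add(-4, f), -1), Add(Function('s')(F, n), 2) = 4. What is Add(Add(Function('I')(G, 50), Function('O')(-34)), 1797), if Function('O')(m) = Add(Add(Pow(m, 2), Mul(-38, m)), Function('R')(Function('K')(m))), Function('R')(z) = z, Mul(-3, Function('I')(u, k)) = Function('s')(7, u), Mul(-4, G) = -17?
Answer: Rational(483509, 114) ≈ 4241.3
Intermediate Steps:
G = Rational(17, 4) (G = Mul(Rational(-1, 4), -17) = Rational(17, 4) ≈ 4.2500)
Function('s')(F, n) = 2 (Function('s')(F, n) = Add(-2, 4) = 2)
Function('I')(u, k) = Rational(-2, 3) (Function('I')(u, k) = Mul(Rational(-1, 3), 2) = Rational(-2, 3))
Function('K')(f) = Add(-3, Pow(Add(-4, f), -1))
Function('O')(m) = Add(Pow(m, 2), Mul(-38, m), Mul(Pow(Add(-4, m), -1), Add(13, Mul(-3, m)))) (Function('O')(m) = Add(Add(Pow(m, 2), Mul(-38, m)), Mul(Pow(Add(-4, m), -1), Add(13, Mul(-3, m)))) = Add(Pow(m, 2), Mul(-38, m), Mul(Pow(Add(-4, m), -1), Add(13, Mul(-3, m)))))
Add(Add(Function('I')(G, 50), Function('O')(-34)), 1797) = Add(Add(Rational(-2, 3), Mul(Pow(Add(-4, -34), -1), Add(13, Mul(-3, -34), Mul(-34, Add(-38, -34), Add(-4, -34))))), 1797) = Add(Add(Rational(-2, 3), Mul(Pow(-38, -1), Add(13, 102, Mul(-34, -72, -38)))), 1797) = Add(Add(Rational(-2, 3), Mul(Rational(-1, 38), Add(13, 102, -93024))), 1797) = Add(Add(Rational(-2, 3), Mul(Rational(-1, 38), -92909)), 1797) = Add(Add(Rational(-2, 3), Rational(92909, 38)), 1797) = Add(Rational(278651, 114), 1797) = Rational(483509, 114)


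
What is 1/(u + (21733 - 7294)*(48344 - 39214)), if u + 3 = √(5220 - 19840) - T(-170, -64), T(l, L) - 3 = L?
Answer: 32957032/4344663832999751 - I*√3655/8689327665999502 ≈ 7.5856e-9 - 6.9576e-15*I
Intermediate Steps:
T(l, L) = 3 + L
u = 58 + 2*I*√3655 (u = -3 + (√(5220 - 19840) - (3 - 64)) = -3 + (√(-14620) - 1*(-61)) = -3 + (2*I*√3655 + 61) = -3 + (61 + 2*I*√3655) = 58 + 2*I*√3655 ≈ 58.0 + 120.91*I)
1/(u + (21733 - 7294)*(48344 - 39214)) = 1/((58 + 2*I*√3655) + (21733 - 7294)*(48344 - 39214)) = 1/((58 + 2*I*√3655) + 14439*9130) = 1/((58 + 2*I*√3655) + 131828070) = 1/(131828128 + 2*I*√3655)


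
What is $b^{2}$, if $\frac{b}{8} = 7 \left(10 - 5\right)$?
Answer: $78400$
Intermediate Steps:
$b = 280$ ($b = 8 \cdot 7 \left(10 - 5\right) = 8 \cdot 7 \cdot 5 = 8 \cdot 35 = 280$)
$b^{2} = 280^{2} = 78400$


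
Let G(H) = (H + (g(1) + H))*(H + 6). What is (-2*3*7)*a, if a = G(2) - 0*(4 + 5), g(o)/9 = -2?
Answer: 4704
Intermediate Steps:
g(o) = -18 (g(o) = 9*(-2) = -18)
G(H) = (-18 + 2*H)*(6 + H) (G(H) = (H + (-18 + H))*(H + 6) = (-18 + 2*H)*(6 + H))
a = -112 (a = (-108 - 6*2 + 2*2**2) - 0*(4 + 5) = (-108 - 12 + 2*4) - 0*9 = (-108 - 12 + 8) - 1*0 = -112 + 0 = -112)
(-2*3*7)*a = (-2*3*7)*(-112) = -6*7*(-112) = -42*(-112) = 4704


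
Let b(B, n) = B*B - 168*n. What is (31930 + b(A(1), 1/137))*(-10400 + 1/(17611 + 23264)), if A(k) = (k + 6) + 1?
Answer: -372643509323398/1119975 ≈ -3.3272e+8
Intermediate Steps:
A(k) = 7 + k (A(k) = (6 + k) + 1 = 7 + k)
b(B, n) = B² - 168*n
(31930 + b(A(1), 1/137))*(-10400 + 1/(17611 + 23264)) = (31930 + ((7 + 1)² - 168/137))*(-10400 + 1/(17611 + 23264)) = (31930 + (8² - 168*1/137))*(-10400 + 1/40875) = (31930 + (64 - 168/137))*(-10400 + 1/40875) = (31930 + 8600/137)*(-425099999/40875) = (4383010/137)*(-425099999/40875) = -372643509323398/1119975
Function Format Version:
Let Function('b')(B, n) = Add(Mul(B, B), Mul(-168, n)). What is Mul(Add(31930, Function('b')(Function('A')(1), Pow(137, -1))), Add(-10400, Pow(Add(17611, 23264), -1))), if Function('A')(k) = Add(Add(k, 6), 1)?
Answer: Rational(-372643509323398, 1119975) ≈ -3.3272e+8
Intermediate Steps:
Function('A')(k) = Add(7, k) (Function('A')(k) = Add(Add(6, k), 1) = Add(7, k))
Function('b')(B, n) = Add(Pow(B, 2), Mul(-168, n))
Mul(Add(31930, Function('b')(Function('A')(1), Pow(137, -1))), Add(-10400, Pow(Add(17611, 23264), -1))) = Mul(Add(31930, Add(Pow(Add(7, 1), 2), Mul(-168, Pow(137, -1)))), Add(-10400, Pow(Add(17611, 23264), -1))) = Mul(Add(31930, Add(Pow(8, 2), Mul(-168, Rational(1, 137)))), Add(-10400, Pow(40875, -1))) = Mul(Add(31930, Add(64, Rational(-168, 137))), Add(-10400, Rational(1, 40875))) = Mul(Add(31930, Rational(8600, 137)), Rational(-425099999, 40875)) = Mul(Rational(4383010, 137), Rational(-425099999, 40875)) = Rational(-372643509323398, 1119975)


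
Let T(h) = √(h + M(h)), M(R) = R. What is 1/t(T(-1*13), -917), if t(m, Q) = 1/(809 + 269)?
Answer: 1078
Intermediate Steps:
T(h) = √2*√h (T(h) = √(h + h) = √(2*h) = √2*√h)
t(m, Q) = 1/1078
1/t(T(-1*13), -917) = 1/(1/1078) = 1078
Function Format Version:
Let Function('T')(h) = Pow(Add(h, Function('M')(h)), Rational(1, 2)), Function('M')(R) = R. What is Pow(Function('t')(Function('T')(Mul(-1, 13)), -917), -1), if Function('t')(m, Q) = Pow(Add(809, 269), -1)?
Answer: 1078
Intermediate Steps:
Function('T')(h) = Mul(Pow(2, Rational(1, 2)), Pow(h, Rational(1, 2))) (Function('T')(h) = Pow(Add(h, h), Rational(1, 2)) = Pow(Mul(2, h), Rational(1, 2)) = Mul(Pow(2, Rational(1, 2)), Pow(h, Rational(1, 2))))
Function('t')(m, Q) = Rational(1, 1078) (Function('t')(m, Q) = Pow(1078, -1) = Rational(1, 1078))
Pow(Function('t')(Function('T')(Mul(-1, 13)), -917), -1) = Pow(Rational(1, 1078), -1) = 1078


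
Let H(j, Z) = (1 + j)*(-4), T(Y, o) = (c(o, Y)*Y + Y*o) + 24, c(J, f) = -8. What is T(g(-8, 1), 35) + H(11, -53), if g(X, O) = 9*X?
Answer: -1968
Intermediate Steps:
T(Y, o) = 24 - 8*Y + Y*o (T(Y, o) = (-8*Y + Y*o) + 24 = 24 - 8*Y + Y*o)
H(j, Z) = -4 - 4*j
T(g(-8, 1), 35) + H(11, -53) = (24 - 72*(-8) + (9*(-8))*35) + (-4 - 4*11) = (24 - 8*(-72) - 72*35) + (-4 - 44) = (24 + 576 - 2520) - 48 = -1920 - 48 = -1968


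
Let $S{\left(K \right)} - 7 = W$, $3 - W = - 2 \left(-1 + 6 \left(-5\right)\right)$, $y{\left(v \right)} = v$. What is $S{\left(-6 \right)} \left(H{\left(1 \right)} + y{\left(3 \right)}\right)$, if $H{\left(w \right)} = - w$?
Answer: $-104$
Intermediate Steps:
$W = -59$ ($W = 3 - - 2 \left(-1 + 6 \left(-5\right)\right) = 3 - - 2 \left(-1 - 30\right) = 3 - \left(-2\right) \left(-31\right) = 3 - 62 = -59$)
$S{\left(K \right)} = -52$ ($S{\left(K \right)} = 7 - 59 = -52$)
$S{\left(-6 \right)} \left(H{\left(1 \right)} + y{\left(3 \right)}\right) = - 52 \left(\left(-1\right) 1 + 3\right) = - 52 \left(-1 + 3\right) = \left(-52\right) 2 = -104$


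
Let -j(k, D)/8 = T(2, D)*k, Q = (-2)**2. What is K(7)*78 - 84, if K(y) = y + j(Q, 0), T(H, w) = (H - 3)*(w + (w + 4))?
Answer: 10446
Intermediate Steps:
Q = 4
T(H, w) = (-3 + H)*(4 + 2*w) (T(H, w) = (-3 + H)*(w + (4 + w)) = (-3 + H)*(4 + 2*w))
j(k, D) = -8*k*(-4 - 2*D) (j(k, D) = -8*(-12 - 6*D + 4*2 + 2*2*D)*k = -8*(-12 - 6*D + 8 + 4*D)*k = -8*(-4 - 2*D)*k = -8*k*(-4 - 2*D))
K(y) = 128 + y (K(y) = y + 16*4*(2 + 0) = y + 16*4*2 = y + 128 = 128 + y)
K(7)*78 - 84 = (128 + 7)*78 - 84 = 135*78 - 84 = 10530 - 84 = 10446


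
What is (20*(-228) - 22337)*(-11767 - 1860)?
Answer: 366525419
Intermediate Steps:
(20*(-228) - 22337)*(-11767 - 1860) = (-4560 - 22337)*(-13627) = -26897*(-13627) = 366525419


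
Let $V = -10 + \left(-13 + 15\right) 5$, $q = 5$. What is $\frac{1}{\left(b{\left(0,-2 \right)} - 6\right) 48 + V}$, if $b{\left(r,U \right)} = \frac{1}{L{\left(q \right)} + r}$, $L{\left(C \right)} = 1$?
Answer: $- \frac{1}{240} \approx -0.0041667$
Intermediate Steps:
$b{\left(r,U \right)} = \frac{1}{1 + r}$
$V = 0$ ($V = -10 + 2 \cdot 5 = -10 + 10 = 0$)
$\frac{1}{\left(b{\left(0,-2 \right)} - 6\right) 48 + V} = \frac{1}{\left(\frac{1}{1 + 0} - 6\right) 48 + 0} = \frac{1}{\left(1^{-1} - 6\right) 48 + 0} = \frac{1}{\left(1 - 6\right) 48 + 0} = \frac{1}{\left(-5\right) 48 + 0} = \frac{1}{-240 + 0} = \frac{1}{-240} = - \frac{1}{240}$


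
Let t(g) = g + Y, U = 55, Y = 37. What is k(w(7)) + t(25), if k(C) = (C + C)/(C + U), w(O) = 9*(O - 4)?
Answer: 2569/41 ≈ 62.659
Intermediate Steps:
t(g) = 37 + g (t(g) = g + 37 = 37 + g)
w(O) = -36 + 9*O (w(O) = 9*(-4 + O) = -36 + 9*O)
k(C) = 2*C/(55 + C) (k(C) = (C + C)/(C + 55) = (2*C)/(55 + C) = 2*C/(55 + C))
k(w(7)) + t(25) = 2*(-36 + 9*7)/(55 + (-36 + 9*7)) + (37 + 25) = 2*(-36 + 63)/(55 + (-36 + 63)) + 62 = 2*27/(55 + 27) + 62 = 2*27/82 + 62 = 2*27*(1/82) + 62 = 27/41 + 62 = 2569/41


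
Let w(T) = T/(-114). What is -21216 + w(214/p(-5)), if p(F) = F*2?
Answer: -12093013/570 ≈ -21216.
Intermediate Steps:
p(F) = 2*F
w(T) = -T/114 (w(T) = T*(-1/114) = -T/114)
-21216 + w(214/p(-5)) = -21216 - 107/(57*(2*(-5))) = -21216 - 107/(57*(-10)) = -21216 - 107*(-1)/(57*10) = -21216 - 1/114*(-107/5) = -21216 + 107/570 = -12093013/570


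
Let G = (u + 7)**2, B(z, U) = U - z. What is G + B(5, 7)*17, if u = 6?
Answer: 203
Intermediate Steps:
G = 169 (G = (6 + 7)**2 = 13**2 = 169)
G + B(5, 7)*17 = 169 + (7 - 1*5)*17 = 169 + (7 - 5)*17 = 169 + 2*17 = 169 + 34 = 203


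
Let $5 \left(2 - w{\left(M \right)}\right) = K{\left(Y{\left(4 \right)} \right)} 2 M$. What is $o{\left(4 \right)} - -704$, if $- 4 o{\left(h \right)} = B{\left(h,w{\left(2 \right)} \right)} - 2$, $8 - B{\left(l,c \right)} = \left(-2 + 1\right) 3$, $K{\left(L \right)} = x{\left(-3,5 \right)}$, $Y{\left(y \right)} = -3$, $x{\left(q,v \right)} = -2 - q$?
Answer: $\frac{2807}{4} \approx 701.75$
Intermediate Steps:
$K{\left(L \right)} = 1$ ($K{\left(L \right)} = -2 - -3 = -2 + 3 = 1$)
$w{\left(M \right)} = 2 - \frac{2 M}{5}$ ($w{\left(M \right)} = 2 - \frac{1 \cdot 2 M}{5} = 2 - \frac{2 M}{5}$)
$B{\left(l,c \right)} = 11$ ($B{\left(l,c \right)} = 8 - \left(-2 + 1\right) 3 = 8 - \left(-1\right) 3 = 8 - -3 = 8 + 3 = 11$)
$o{\left(h \right)} = - \frac{9}{4}$ ($o{\left(h \right)} = - \frac{11 - 2}{4} = \left(- \frac{1}{4}\right) 9 = - \frac{9}{4}$)
$o{\left(4 \right)} - -704 = - \frac{9}{4} - -704 = - \frac{9}{4} + 704 = \frac{2807}{4}$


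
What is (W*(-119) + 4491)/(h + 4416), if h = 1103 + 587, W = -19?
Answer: 3376/3053 ≈ 1.1058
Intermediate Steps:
h = 1690
(W*(-119) + 4491)/(h + 4416) = (-19*(-119) + 4491)/(1690 + 4416) = (2261 + 4491)/6106 = 6752*(1/6106) = 3376/3053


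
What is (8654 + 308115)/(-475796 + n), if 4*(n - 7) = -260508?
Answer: -316769/540916 ≈ -0.58562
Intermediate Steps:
n = -65120 (n = 7 + (¼)*(-260508) = 7 - 65127 = -65120)
(8654 + 308115)/(-475796 + n) = (8654 + 308115)/(-475796 - 65120) = 316769/(-540916) = 316769*(-1/540916) = -316769/540916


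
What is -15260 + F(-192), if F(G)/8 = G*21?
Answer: -47516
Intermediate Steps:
F(G) = 168*G (F(G) = 8*(G*21) = 8*(21*G) = 168*G)
-15260 + F(-192) = -15260 + 168*(-192) = -15260 - 32256 = -47516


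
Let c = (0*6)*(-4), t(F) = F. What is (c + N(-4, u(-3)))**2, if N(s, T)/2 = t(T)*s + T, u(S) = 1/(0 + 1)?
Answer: 36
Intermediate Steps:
u(S) = 1 (u(S) = 1/1 = 1)
N(s, T) = 2*T + 2*T*s (N(s, T) = 2*(T*s + T) = 2*(T + T*s) = 2*T + 2*T*s)
c = 0 (c = 0*(-4) = 0)
(c + N(-4, u(-3)))**2 = (0 + 2*1*(1 - 4))**2 = (0 + 2*1*(-3))**2 = (0 - 6)**2 = (-6)**2 = 36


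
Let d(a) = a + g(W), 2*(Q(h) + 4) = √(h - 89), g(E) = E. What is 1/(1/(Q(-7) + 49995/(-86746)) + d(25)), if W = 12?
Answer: 34376206557/1268430332075 + 124377992*I*√6/3805290996225 ≈ 0.027101 + 8.0063e-5*I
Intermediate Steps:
Q(h) = -4 + √(-89 + h)/2 (Q(h) = -4 + √(h - 89)/2 = -4 + √(-89 + h)/2)
d(a) = 12 + a (d(a) = a + 12 = 12 + a)
1/(1/(Q(-7) + 49995/(-86746)) + d(25)) = 1/(1/((-4 + √(-89 - 7)/2) + 49995/(-86746)) + (12 + 25)) = 1/(1/((-4 + √(-96)/2) + 49995*(-1/86746)) + 37) = 1/(1/((-4 + (4*I*√6)/2) - 4545/7886) + 37) = 1/(1/((-4 + 2*I*√6) - 4545/7886) + 37) = 1/(1/(-36089/7886 + 2*I*√6) + 37) = 1/(37 + 1/(-36089/7886 + 2*I*√6))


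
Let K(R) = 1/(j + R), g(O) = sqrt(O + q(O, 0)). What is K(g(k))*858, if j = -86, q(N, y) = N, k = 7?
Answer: -36894/3691 - 429*sqrt(14)/3691 ≈ -10.431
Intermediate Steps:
g(O) = sqrt(2)*sqrt(O) (g(O) = sqrt(O + O) = sqrt(2*O) = sqrt(2)*sqrt(O))
K(R) = 1/(-86 + R)
K(g(k))*858 = 858/(-86 + sqrt(2)*sqrt(7)) = 858/(-86 + sqrt(14))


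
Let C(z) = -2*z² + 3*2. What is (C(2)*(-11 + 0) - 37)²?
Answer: 225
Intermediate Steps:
C(z) = 6 - 2*z² (C(z) = -2*z² + 6 = 6 - 2*z²)
(C(2)*(-11 + 0) - 37)² = ((6 - 2*2²)*(-11 + 0) - 37)² = ((6 - 2*4)*(-11) - 37)² = ((6 - 8)*(-11) - 37)² = (-2*(-11) - 37)² = (22 - 37)² = (-15)² = 225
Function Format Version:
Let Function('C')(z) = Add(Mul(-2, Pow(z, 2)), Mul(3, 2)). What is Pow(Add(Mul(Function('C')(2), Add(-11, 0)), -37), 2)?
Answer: 225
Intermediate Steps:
Function('C')(z) = Add(6, Mul(-2, Pow(z, 2))) (Function('C')(z) = Add(Mul(-2, Pow(z, 2)), 6) = Add(6, Mul(-2, Pow(z, 2))))
Pow(Add(Mul(Function('C')(2), Add(-11, 0)), -37), 2) = Pow(Add(Mul(Add(6, Mul(-2, Pow(2, 2))), Add(-11, 0)), -37), 2) = Pow(Add(Mul(Add(6, Mul(-2, 4)), -11), -37), 2) = Pow(Add(Mul(Add(6, -8), -11), -37), 2) = Pow(Add(Mul(-2, -11), -37), 2) = Pow(Add(22, -37), 2) = Pow(-15, 2) = 225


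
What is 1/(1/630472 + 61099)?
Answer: 630472/38521208729 ≈ 1.6367e-5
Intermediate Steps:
1/(1/630472 + 61099) = 1/(38521208729/630472) = 630472/38521208729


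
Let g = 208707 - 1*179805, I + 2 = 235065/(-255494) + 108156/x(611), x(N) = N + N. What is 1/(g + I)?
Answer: 156106834/4525160482417 ≈ 3.4498e-5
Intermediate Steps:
x(N) = 2*N
I = 13360766149/156106834 (I = -2 + (235065/(-255494) + 108156/((2*611))) = -2 + (235065*(-1/255494) + 108156/1222) = -2 + (-235065/255494 + 108156*(1/1222)) = -2 + (-235065/255494 + 54078/611) = -2 + 13672979817/156106834 = 13360766149/156106834 ≈ 85.587)
g = 28902 (g = 208707 - 179805 = 28902)
1/(g + I) = 1/(28902 + 13360766149/156106834) = 1/(4525160482417/156106834) = 156106834/4525160482417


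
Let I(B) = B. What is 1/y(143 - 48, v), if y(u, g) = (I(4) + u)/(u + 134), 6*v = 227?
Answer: 229/99 ≈ 2.3131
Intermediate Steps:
v = 227/6 (v = (⅙)*227 = 227/6 ≈ 37.833)
y(u, g) = (4 + u)/(134 + u) (y(u, g) = (4 + u)/(u + 134) = (4 + u)/(134 + u))
1/y(143 - 48, v) = 1/((4 + (143 - 48))/(134 + (143 - 48))) = 1/((4 + 95)/(134 + 95)) = 1/(99/229) = 229/99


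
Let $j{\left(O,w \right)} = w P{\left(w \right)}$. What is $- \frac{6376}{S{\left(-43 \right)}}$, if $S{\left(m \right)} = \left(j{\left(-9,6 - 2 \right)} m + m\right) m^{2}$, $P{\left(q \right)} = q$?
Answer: $\frac{6376}{1351619} \approx 0.0047173$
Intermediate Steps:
$j{\left(O,w \right)} = w^{2}$ ($j{\left(O,w \right)} = w w = w^{2}$)
$S{\left(m \right)} = 17 m^{3}$ ($S{\left(m \right)} = \left(\left(6 - 2\right)^{2} m + m\right) m^{2} = \left(4^{2} m + m\right) m^{2} = \left(16 m + m\right) m^{2} = 17 m m^{2} = 17 m^{3}$)
$- \frac{6376}{S{\left(-43 \right)}} = - \frac{6376}{17 \left(-43\right)^{3}} = - \frac{6376}{17 \left(-79507\right)} = - \frac{6376}{-1351619} = \left(-6376\right) \left(- \frac{1}{1351619}\right) = \frac{6376}{1351619}$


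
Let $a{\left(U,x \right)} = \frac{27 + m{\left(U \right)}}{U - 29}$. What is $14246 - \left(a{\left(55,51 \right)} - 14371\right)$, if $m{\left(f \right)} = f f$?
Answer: $\frac{370495}{13} \approx 28500.0$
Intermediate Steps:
$m{\left(f \right)} = f^{2}$
$a{\left(U,x \right)} = \frac{27 + U^{2}}{-29 + U}$ ($a{\left(U,x \right)} = \frac{27 + U^{2}}{U - 29} = \frac{27 + U^{2}}{-29 + U}$)
$14246 - \left(a{\left(55,51 \right)} - 14371\right) = 14246 - \left(\frac{27 + 55^{2}}{-29 + 55} - 14371\right) = 14246 - \left(\frac{27 + 3025}{26} - 14371\right) = 14246 - \left(\frac{1}{26} \cdot 3052 - 14371\right) = 14246 - \left(\frac{1526}{13} - 14371\right) = 14246 - - \frac{185297}{13} = 14246 + \frac{185297}{13} = \frac{370495}{13}$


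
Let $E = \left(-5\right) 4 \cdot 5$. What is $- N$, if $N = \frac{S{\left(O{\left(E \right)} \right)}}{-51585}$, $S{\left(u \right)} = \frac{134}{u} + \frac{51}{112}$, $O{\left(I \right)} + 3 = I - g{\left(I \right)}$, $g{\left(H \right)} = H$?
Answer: $- \frac{2971}{3466512} \approx -0.00085706$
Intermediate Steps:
$E = -100$ ($E = \left(-20\right) 5 = -100$)
$O{\left(I \right)} = -3$ ($O{\left(I \right)} = -3 + \left(I - I\right) = -3 + 0 = -3$)
$S{\left(u \right)} = \frac{51}{112} + \frac{134}{u}$ ($S{\left(u \right)} = \frac{134}{u} + 51 \cdot \frac{1}{112} = \frac{134}{u} + \frac{51}{112} = \frac{51}{112} + \frac{134}{u}$)
$N = \frac{2971}{3466512}$ ($N = \frac{\frac{51}{112} + \frac{134}{-3}}{-51585} = \left(\frac{51}{112} + 134 \left(- \frac{1}{3}\right)\right) \left(- \frac{1}{51585}\right) = \left(\frac{51}{112} - \frac{134}{3}\right) \left(- \frac{1}{51585}\right) = \left(- \frac{14855}{336}\right) \left(- \frac{1}{51585}\right) = \frac{2971}{3466512} \approx 0.00085706$)
$- N = \left(-1\right) \frac{2971}{3466512} = - \frac{2971}{3466512}$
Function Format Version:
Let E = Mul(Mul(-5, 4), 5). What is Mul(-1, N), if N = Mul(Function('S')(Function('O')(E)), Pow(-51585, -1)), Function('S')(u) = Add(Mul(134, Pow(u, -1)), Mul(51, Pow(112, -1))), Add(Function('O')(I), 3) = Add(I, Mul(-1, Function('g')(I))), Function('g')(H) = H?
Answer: Rational(-2971, 3466512) ≈ -0.00085706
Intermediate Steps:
E = -100 (E = Mul(-20, 5) = -100)
Function('O')(I) = -3 (Function('O')(I) = Add(-3, Add(I, Mul(-1, I))) = Add(-3, 0) = -3)
Function('S')(u) = Add(Rational(51, 112), Mul(134, Pow(u, -1))) (Function('S')(u) = Add(Mul(134, Pow(u, -1)), Mul(51, Rational(1, 112))) = Add(Mul(134, Pow(u, -1)), Rational(51, 112)) = Add(Rational(51, 112), Mul(134, Pow(u, -1))))
N = Rational(2971, 3466512) (N = Mul(Add(Rational(51, 112), Mul(134, Pow(-3, -1))), Pow(-51585, -1)) = Mul(Add(Rational(51, 112), Mul(134, Rational(-1, 3))), Rational(-1, 51585)) = Mul(Add(Rational(51, 112), Rational(-134, 3)), Rational(-1, 51585)) = Mul(Rational(-14855, 336), Rational(-1, 51585)) = Rational(2971, 3466512) ≈ 0.00085706)
Mul(-1, N) = Mul(-1, Rational(2971, 3466512)) = Rational(-2971, 3466512)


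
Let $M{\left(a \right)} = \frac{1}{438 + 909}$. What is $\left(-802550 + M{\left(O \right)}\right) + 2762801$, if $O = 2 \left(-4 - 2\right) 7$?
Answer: $\frac{2640458098}{1347} \approx 1.9603 \cdot 10^{6}$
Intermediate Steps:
$O = -84$ ($O = 2 \left(-6\right) 7 = \left(-12\right) 7 = -84$)
$M{\left(a \right)} = \frac{1}{1347}$
$\left(-802550 + M{\left(O \right)}\right) + 2762801 = \left(-802550 + \frac{1}{1347}\right) + 2762801 = - \frac{1081034849}{1347} + 2762801 = \frac{2640458098}{1347}$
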